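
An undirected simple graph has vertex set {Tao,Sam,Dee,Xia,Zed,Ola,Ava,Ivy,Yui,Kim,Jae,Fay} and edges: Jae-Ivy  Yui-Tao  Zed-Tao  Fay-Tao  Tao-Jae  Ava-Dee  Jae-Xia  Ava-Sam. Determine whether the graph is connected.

Component: {Ola}
Component: {Kim}
Component: {Sam, Dee, Ava}
Component: {Tao, Xia, Zed, Ivy, Yui, Jae, Fay}
No edge joins these 4 groups, so the graph is disconnected.

No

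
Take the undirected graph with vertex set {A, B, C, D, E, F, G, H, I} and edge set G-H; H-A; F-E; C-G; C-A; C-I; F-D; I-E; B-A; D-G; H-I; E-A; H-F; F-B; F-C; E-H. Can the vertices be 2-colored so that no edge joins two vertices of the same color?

No

The cycle E-H-I-E has length 3, which is odd, so the graph is not bipartite.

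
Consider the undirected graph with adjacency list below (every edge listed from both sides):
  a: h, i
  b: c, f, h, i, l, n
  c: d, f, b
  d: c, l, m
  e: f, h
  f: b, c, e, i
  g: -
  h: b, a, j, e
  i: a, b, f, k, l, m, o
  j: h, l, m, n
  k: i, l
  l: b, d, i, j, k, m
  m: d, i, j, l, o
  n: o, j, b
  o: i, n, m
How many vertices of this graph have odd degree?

6

Degrees: a:2, b:6, c:3, d:3, e:2, f:4, g:0, h:4, i:7, j:4, k:2, l:6, m:5, n:3, o:3
Odd-degree vertices: c, d, i, m, n, o.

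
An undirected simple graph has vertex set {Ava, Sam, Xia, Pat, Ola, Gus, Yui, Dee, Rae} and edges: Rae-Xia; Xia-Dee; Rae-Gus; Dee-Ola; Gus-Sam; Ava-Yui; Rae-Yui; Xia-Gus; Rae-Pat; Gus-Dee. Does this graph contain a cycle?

The graph has 9 vertices, 10 edges, and 1 connected component.
One cycle is Rae-Gus-Xia-Rae.

Yes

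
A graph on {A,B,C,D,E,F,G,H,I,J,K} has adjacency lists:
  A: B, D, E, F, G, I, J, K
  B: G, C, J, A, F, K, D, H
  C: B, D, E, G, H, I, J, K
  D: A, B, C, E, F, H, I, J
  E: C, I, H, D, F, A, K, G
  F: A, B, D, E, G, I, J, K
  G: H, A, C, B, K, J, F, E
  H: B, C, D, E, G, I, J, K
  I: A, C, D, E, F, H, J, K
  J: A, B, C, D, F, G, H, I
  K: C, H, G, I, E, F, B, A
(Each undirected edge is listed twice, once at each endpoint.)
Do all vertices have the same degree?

Yes

Degrees: A:8, B:8, C:8, D:8, E:8, F:8, G:8, H:8, I:8, J:8, K:8
All degrees equal 8; the graph is regular.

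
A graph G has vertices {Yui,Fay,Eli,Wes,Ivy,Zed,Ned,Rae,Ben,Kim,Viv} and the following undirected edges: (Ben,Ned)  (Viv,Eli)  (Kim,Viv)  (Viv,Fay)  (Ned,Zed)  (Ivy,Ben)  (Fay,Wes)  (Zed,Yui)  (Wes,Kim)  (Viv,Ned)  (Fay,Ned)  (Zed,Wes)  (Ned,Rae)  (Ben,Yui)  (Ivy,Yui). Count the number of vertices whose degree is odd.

Degrees: Yui:3, Fay:3, Eli:1, Wes:3, Ivy:2, Zed:3, Ned:5, Rae:1, Ben:3, Kim:2, Viv:4
Odd-degree vertices: Yui, Fay, Eli, Wes, Zed, Ned, Rae, Ben.

8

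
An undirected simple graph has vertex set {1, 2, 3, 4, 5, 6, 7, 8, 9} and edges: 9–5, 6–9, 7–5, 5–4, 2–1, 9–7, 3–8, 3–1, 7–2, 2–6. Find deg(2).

3

Neighbors of 2: 1, 6, 7.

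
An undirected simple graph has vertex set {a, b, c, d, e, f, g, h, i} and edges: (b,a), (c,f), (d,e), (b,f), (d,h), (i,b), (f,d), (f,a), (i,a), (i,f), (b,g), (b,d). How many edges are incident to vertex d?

Neighbors of d: b, e, f, h.

4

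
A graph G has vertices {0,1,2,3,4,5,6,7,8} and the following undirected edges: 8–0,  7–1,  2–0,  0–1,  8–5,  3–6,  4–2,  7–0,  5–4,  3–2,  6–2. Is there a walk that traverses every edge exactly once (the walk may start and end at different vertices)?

Degrees: 0:4, 1:2, 2:4, 3:2, 4:2, 5:2, 6:2, 7:2, 8:2
Odd-degree vertices: none (0 total).
With 0 odd-degree vertices and all edges in one connected piece, an Eulerian trail exists.

Yes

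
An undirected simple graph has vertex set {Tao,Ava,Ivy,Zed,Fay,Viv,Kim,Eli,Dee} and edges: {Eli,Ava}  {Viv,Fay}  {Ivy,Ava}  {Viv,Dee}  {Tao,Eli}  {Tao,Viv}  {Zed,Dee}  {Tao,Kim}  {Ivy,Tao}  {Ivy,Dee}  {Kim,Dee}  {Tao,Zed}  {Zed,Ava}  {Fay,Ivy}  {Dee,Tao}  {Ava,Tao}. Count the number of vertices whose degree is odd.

Degrees: Tao:7, Ava:4, Ivy:4, Zed:3, Fay:2, Viv:3, Kim:2, Eli:2, Dee:5
Odd-degree vertices: Tao, Zed, Viv, Dee.

4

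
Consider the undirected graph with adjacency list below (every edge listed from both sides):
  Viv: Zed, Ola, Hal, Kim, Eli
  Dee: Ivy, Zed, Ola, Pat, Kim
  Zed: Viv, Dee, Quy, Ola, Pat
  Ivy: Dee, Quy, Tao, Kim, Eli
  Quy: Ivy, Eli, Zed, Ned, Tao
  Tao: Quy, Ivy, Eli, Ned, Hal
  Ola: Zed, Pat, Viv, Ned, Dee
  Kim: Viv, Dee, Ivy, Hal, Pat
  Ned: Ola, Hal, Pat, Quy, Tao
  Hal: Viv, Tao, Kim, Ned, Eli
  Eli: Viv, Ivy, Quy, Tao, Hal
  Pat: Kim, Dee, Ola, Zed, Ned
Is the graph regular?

Yes

Degrees: Viv:5, Dee:5, Zed:5, Ivy:5, Quy:5, Tao:5, Ola:5, Kim:5, Ned:5, Hal:5, Eli:5, Pat:5
All degrees equal 5; the graph is regular.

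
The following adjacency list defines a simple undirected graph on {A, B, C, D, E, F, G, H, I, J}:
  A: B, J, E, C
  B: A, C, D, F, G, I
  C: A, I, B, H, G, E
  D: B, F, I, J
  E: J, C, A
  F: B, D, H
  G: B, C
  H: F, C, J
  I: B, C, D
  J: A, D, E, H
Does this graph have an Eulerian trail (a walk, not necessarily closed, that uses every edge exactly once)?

No

Degrees: A:4, B:6, C:6, D:4, E:3, F:3, G:2, H:3, I:3, J:4
Odd-degree vertices: E, F, H, I (4 total).
With 4 odd-degree vertices (more than two), no single trail can use every edge.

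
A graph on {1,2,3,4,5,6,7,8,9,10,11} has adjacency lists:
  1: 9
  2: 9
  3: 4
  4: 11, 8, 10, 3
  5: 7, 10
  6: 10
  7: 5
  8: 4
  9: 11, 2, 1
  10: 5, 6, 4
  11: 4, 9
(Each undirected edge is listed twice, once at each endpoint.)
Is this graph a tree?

Yes

The graph has 11 vertices and 10 edges.
It is connected with exactly 10 edges, hence acyclic — it is a tree.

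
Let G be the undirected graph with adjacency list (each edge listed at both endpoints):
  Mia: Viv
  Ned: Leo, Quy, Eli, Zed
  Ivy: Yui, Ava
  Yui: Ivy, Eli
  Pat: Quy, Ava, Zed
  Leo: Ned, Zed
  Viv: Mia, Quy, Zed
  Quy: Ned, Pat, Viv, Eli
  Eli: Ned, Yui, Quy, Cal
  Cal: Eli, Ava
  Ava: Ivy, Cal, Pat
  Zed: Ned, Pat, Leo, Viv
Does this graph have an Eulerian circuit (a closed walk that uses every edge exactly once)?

No

Degrees: Mia:1, Ned:4, Ivy:2, Yui:2, Pat:3, Leo:2, Viv:3, Quy:4, Eli:4, Cal:2, Ava:3, Zed:4
Mia, Pat, Viv, Ava have odd degree; an Eulerian circuit needs every degree to be even, so none exists.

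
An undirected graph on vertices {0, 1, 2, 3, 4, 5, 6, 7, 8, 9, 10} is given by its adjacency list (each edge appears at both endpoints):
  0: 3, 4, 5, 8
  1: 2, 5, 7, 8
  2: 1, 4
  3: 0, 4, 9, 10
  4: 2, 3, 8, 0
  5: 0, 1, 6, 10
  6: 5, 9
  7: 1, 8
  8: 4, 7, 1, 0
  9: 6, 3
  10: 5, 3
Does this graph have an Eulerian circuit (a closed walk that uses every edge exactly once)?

Degrees: 0:4, 1:4, 2:2, 3:4, 4:4, 5:4, 6:2, 7:2, 8:4, 9:2, 10:2
Every vertex has even degree and the edges form a single connected piece, so an Eulerian circuit exists.

Yes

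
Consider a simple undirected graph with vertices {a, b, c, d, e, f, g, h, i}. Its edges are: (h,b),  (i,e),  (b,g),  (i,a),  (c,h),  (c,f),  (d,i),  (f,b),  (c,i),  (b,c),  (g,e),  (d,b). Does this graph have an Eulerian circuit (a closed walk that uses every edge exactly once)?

No

Degrees: a:1, b:5, c:4, d:2, e:2, f:2, g:2, h:2, i:4
Vertices with odd degree: a, b. An Eulerian circuit requires all degrees even.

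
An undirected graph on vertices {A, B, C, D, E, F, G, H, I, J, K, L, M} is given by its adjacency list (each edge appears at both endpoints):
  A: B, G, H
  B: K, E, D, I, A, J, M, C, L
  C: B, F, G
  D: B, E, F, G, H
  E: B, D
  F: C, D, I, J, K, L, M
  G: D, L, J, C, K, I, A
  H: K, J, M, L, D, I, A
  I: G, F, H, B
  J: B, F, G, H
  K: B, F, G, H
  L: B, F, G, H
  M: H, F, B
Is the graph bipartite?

No

The cycle B-E-D-B has length 3, which is odd, so the graph is not bipartite.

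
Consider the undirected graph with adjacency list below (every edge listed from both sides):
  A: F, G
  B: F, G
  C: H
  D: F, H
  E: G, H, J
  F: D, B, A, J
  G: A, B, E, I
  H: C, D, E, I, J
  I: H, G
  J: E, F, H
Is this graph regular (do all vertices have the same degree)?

Degrees: A:2, B:2, C:1, D:2, E:3, F:4, G:4, H:5, I:2, J:3
Vertex C has degree 1 while H has degree 5, so the graph is not regular.

No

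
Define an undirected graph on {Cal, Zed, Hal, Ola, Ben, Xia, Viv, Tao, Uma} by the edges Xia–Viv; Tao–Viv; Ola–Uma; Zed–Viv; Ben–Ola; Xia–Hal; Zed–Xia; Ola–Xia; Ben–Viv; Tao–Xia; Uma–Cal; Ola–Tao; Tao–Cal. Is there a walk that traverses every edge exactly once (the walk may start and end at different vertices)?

Yes

Degrees: Cal:2, Zed:2, Hal:1, Ola:4, Ben:2, Xia:5, Viv:4, Tao:4, Uma:2
Odd-degree vertices: Hal, Xia (2 total).
The non-isolated vertices are connected and exactly 2 have odd degree, so an Eulerian trail exists (from Hal to Xia).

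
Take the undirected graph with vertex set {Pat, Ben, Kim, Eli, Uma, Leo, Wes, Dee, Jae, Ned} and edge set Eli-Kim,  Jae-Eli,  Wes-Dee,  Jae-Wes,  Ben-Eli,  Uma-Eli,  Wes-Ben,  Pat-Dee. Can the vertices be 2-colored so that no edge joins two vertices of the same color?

Color {Ben, Kim, Uma, Leo, Dee, Jae, Ned} black and {Pat, Eli, Wes} white. No edge joins two same-colored vertices, so the graph is bipartite.

Yes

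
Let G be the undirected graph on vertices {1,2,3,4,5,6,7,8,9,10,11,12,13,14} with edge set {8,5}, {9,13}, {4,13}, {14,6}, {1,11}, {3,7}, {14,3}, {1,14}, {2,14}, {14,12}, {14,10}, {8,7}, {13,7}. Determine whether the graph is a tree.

The graph has 14 vertices and 13 edges.
It is connected with exactly 13 edges, hence acyclic — it is a tree.

Yes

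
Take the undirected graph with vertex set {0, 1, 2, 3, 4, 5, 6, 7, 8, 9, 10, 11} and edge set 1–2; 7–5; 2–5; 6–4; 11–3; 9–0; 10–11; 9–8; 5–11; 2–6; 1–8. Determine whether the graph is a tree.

Yes

|V| = 12, |E| = 11.
Connected and |E| = |V| - 1, which characterizes a tree.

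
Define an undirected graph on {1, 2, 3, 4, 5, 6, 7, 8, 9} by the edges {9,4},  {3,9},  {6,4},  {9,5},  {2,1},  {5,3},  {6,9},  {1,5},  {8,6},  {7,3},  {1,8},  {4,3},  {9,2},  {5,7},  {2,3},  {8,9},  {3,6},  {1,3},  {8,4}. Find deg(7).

2

Neighbors of 7: 3, 5.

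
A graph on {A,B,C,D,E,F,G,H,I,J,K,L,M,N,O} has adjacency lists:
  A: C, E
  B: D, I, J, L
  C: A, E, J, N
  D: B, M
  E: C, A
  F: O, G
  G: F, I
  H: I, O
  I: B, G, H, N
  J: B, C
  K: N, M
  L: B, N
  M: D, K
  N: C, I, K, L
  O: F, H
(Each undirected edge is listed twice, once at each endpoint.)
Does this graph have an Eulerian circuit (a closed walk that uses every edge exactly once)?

Yes

Degrees: A:2, B:4, C:4, D:2, E:2, F:2, G:2, H:2, I:4, J:2, K:2, L:2, M:2, N:4, O:2
All degrees are even and the non-isolated vertices are connected — an Eulerian circuit exists.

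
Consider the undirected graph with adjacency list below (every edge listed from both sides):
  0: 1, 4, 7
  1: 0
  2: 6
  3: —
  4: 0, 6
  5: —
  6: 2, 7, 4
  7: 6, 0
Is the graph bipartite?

Yes

Color {1, 2, 3, 4, 5, 7} black and {0, 6} white. No edge joins two same-colored vertices, so the graph is bipartite.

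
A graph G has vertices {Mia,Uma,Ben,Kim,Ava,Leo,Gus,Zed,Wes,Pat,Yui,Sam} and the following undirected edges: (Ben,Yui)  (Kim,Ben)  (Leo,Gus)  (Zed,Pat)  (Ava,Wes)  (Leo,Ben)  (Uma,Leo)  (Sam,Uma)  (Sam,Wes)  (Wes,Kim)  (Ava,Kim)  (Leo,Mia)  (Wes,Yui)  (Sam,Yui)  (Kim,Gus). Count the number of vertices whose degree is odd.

6

Degrees: Mia:1, Uma:2, Ben:3, Kim:4, Ava:2, Leo:4, Gus:2, Zed:1, Wes:4, Pat:1, Yui:3, Sam:3
Odd-degree vertices: Mia, Ben, Zed, Pat, Yui, Sam.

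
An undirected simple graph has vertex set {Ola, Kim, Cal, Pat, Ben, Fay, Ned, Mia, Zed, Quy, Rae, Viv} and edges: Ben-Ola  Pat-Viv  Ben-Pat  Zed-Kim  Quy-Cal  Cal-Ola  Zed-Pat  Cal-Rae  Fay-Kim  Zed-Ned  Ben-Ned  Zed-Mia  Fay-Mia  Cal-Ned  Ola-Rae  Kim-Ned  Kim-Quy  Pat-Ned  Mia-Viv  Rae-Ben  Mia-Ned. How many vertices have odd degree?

2

Degrees: Ola:3, Kim:4, Cal:4, Pat:4, Ben:4, Fay:2, Ned:6, Mia:4, Zed:4, Quy:2, Rae:3, Viv:2
Odd-degree vertices: Ola, Rae.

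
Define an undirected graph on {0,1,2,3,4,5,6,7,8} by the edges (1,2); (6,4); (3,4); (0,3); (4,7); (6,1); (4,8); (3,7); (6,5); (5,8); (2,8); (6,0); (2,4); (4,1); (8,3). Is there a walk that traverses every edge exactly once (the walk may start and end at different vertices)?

Yes

Degrees: 0:2, 1:3, 2:3, 3:4, 4:6, 5:2, 6:4, 7:2, 8:4
Odd-degree vertices: 1, 2 (2 total).
The non-isolated vertices are connected and exactly 2 have odd degree, so an Eulerian trail exists (from 1 to 2).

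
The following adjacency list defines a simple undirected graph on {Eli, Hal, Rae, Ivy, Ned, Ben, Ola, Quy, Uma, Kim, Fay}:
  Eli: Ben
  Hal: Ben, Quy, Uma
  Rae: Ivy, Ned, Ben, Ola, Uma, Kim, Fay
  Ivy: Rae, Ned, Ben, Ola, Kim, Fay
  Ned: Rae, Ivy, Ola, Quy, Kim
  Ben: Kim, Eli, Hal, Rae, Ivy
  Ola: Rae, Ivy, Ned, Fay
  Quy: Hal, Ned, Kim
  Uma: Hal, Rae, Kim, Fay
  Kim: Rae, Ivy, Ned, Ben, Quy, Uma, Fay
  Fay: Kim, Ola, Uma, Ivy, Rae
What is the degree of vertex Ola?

Neighbors of Ola: Rae, Ivy, Ned, Fay.

4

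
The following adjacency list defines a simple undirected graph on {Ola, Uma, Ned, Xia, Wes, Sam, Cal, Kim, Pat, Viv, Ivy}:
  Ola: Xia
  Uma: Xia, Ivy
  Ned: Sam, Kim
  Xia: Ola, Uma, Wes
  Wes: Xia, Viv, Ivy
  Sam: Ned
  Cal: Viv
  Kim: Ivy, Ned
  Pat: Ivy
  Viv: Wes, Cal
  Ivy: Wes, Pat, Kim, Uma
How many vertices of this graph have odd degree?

6

Degrees: Ola:1, Uma:2, Ned:2, Xia:3, Wes:3, Sam:1, Cal:1, Kim:2, Pat:1, Viv:2, Ivy:4
Odd-degree vertices: Ola, Xia, Wes, Sam, Cal, Pat.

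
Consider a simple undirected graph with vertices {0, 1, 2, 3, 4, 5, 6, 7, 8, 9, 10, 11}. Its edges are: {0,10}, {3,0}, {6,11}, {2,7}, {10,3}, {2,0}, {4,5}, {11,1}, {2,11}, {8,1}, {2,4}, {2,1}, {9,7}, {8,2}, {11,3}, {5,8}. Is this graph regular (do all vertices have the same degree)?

No

Degrees: 0:3, 1:3, 2:6, 3:3, 4:2, 5:2, 6:1, 7:2, 8:3, 9:1, 10:2, 11:4
Degrees are not all equal (e.g. deg(6)=1 but deg(2)=6); not regular.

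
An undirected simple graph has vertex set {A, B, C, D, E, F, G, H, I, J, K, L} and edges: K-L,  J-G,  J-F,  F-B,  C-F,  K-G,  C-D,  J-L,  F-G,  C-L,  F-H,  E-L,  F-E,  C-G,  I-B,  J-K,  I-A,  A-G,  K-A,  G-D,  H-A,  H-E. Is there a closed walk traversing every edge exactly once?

No

Degrees: A:4, B:2, C:4, D:2, E:3, F:6, G:6, H:3, I:2, J:4, K:4, L:4
Vertices with odd degree: E, H. An Eulerian circuit requires all degrees even.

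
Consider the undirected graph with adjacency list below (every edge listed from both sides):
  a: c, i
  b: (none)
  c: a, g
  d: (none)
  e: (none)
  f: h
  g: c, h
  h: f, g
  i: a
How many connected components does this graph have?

Component: {b}
Component: {d}
Component: {e}
Component: {a, c, f, g, h, i}

4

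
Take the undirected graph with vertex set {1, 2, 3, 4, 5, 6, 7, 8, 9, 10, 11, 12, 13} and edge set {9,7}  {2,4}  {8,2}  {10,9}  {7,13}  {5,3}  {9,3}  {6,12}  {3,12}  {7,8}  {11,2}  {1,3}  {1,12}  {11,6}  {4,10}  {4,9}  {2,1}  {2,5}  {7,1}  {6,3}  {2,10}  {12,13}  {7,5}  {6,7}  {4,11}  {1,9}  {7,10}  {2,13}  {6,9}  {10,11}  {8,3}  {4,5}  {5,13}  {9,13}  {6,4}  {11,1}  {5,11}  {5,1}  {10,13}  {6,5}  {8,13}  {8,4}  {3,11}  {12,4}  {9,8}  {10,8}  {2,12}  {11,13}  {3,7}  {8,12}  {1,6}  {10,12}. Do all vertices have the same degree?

Yes

Degrees: 1:8, 2:8, 3:8, 4:8, 5:8, 6:8, 7:8, 8:8, 9:8, 10:8, 11:8, 12:8, 13:8
Every vertex has degree 8, so the graph is 8-regular.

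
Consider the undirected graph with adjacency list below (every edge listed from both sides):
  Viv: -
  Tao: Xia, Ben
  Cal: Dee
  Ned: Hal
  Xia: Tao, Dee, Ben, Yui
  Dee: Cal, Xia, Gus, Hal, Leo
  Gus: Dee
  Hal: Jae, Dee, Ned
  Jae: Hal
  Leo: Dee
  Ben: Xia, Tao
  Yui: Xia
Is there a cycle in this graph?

The graph has 12 vertices, 11 edges, and 2 connected components.
One cycle is Tao-Xia-Ben-Tao.

Yes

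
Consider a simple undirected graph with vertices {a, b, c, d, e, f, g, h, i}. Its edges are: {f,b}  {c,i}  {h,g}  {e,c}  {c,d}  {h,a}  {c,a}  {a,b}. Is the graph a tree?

Yes

|V| = 9, |E| = 8.
It is connected with exactly 8 edges, hence acyclic — it is a tree.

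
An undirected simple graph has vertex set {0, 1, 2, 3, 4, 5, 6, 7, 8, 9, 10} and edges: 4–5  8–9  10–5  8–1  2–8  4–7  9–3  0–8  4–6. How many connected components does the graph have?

Component: {4, 5, 6, 7, 10}
Component: {0, 1, 2, 3, 8, 9}

2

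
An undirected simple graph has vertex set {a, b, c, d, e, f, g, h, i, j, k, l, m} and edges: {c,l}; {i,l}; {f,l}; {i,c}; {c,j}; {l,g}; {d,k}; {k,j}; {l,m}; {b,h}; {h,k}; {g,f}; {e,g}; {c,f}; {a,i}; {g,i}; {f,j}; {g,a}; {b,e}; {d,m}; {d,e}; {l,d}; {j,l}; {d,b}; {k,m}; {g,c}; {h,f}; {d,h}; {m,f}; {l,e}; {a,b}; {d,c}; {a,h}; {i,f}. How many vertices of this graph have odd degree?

Degrees: a:4, b:4, c:6, d:7, e:4, f:7, g:6, h:5, i:5, j:4, k:4, l:8, m:4
Odd-degree vertices: d, f, h, i.

4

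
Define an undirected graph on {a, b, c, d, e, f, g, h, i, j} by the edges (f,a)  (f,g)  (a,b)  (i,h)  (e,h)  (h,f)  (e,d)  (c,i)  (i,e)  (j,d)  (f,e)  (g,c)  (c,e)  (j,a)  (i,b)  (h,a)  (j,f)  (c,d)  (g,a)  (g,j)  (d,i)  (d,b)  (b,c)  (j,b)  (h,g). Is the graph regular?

Yes

Degrees: a:5, b:5, c:5, d:5, e:5, f:5, g:5, h:5, i:5, j:5
Every vertex has degree 5, so the graph is 5-regular.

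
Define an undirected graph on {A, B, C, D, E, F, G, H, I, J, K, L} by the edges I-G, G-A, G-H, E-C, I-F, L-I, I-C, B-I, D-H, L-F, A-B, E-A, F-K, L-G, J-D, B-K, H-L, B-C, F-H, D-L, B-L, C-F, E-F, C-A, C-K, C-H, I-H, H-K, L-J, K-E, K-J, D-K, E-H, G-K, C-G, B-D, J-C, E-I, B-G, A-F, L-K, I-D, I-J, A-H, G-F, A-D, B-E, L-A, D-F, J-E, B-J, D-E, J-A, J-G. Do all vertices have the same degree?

Degrees: A:9, B:9, C:9, D:9, E:9, F:9, G:9, H:9, I:9, J:9, K:9, L:9
Every vertex has degree 9, so the graph is 9-regular.

Yes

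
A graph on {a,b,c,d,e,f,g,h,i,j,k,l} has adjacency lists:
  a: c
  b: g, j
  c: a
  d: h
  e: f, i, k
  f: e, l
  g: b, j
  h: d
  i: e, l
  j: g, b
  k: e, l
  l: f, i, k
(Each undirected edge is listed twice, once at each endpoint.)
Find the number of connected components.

4

Component: {a, c}
Component: {d, h}
Component: {b, g, j}
Component: {e, f, i, k, l}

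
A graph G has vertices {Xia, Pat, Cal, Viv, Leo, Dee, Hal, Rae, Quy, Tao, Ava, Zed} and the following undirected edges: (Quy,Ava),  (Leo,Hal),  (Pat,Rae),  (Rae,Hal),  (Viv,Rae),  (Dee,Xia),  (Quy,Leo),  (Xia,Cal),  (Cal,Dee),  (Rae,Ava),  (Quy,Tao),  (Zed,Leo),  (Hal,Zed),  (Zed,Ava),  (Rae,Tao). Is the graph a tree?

|V| = 12, |E| = 15.
It is not connected, so it is not a tree.

No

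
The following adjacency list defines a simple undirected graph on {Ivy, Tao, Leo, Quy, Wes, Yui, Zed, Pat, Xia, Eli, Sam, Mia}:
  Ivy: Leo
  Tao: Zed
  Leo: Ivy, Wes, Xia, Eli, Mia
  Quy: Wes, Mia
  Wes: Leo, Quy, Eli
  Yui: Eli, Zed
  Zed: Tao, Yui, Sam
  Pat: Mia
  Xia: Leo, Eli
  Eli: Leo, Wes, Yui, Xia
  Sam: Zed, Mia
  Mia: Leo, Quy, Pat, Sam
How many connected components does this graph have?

1

Component: {Ivy, Tao, Leo, Quy, Wes, Yui, Zed, Pat, Xia, Eli, Sam, Mia}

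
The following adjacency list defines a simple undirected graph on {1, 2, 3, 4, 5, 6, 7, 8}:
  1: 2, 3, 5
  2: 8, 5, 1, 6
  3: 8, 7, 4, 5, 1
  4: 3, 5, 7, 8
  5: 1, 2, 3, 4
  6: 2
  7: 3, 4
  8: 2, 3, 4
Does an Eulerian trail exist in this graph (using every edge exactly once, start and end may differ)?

Degrees: 1:3, 2:4, 3:5, 4:4, 5:4, 6:1, 7:2, 8:3
Odd-degree vertices: 1, 3, 6, 8 (4 total).
An Eulerian trail requires 0 or 2 odd-degree vertices; here there are 4.

No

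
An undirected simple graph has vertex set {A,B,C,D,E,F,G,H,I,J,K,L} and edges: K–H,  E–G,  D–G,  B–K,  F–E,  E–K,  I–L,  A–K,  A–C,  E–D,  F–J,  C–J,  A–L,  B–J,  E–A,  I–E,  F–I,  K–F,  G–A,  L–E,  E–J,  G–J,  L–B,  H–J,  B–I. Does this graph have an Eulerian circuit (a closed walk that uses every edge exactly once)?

No

Degrees: A:5, B:4, C:2, D:2, E:8, F:4, G:4, H:2, I:4, J:6, K:5, L:4
Vertices with odd degree: A, K. An Eulerian circuit requires all degrees even.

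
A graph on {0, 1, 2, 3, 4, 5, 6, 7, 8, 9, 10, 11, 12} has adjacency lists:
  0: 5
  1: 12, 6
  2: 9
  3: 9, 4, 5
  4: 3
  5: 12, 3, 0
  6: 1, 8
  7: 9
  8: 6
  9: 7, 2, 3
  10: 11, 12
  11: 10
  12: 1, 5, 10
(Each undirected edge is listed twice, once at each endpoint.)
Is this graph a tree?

|V| = 13, |E| = 12.
It is connected with exactly 12 edges, hence acyclic — it is a tree.

Yes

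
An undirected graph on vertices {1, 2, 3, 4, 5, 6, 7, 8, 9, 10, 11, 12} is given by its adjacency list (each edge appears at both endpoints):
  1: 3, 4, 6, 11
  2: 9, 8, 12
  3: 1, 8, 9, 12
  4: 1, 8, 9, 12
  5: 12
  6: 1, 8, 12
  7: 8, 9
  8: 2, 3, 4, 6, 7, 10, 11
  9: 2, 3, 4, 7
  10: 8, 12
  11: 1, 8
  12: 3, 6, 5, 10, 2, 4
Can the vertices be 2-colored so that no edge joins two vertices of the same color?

Yes

A valid 2-coloring puts {2, 3, 4, 5, 6, 7, 10, 11} on one side and {1, 8, 9, 12} on the other; every edge crosses between the two sides.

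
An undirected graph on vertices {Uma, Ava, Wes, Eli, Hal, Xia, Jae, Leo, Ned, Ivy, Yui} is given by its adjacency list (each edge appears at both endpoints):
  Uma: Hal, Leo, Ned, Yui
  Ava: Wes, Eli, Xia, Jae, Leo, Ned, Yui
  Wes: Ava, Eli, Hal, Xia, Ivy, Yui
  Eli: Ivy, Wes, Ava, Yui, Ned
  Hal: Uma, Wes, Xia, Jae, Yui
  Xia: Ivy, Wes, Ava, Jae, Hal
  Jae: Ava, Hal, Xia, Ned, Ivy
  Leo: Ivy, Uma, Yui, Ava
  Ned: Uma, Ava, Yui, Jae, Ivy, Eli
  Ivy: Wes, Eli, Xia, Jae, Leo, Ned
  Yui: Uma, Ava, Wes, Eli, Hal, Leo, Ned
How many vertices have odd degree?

Degrees: Uma:4, Ava:7, Wes:6, Eli:5, Hal:5, Xia:5, Jae:5, Leo:4, Ned:6, Ivy:6, Yui:7
Odd-degree vertices: Ava, Eli, Hal, Xia, Jae, Yui.

6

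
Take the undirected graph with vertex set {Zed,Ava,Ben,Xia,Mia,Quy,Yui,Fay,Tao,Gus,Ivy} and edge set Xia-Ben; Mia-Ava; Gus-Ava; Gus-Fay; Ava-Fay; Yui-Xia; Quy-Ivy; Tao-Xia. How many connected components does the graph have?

4

Component: {Zed}
Component: {Quy, Ivy}
Component: {Ava, Mia, Fay, Gus}
Component: {Ben, Xia, Yui, Tao}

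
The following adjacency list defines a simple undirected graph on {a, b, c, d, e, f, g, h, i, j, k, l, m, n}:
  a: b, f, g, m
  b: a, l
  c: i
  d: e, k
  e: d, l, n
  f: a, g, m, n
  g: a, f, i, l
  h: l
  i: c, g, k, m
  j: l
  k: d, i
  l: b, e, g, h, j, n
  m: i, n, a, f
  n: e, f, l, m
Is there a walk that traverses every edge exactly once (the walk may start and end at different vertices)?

No

Degrees: a:4, b:2, c:1, d:2, e:3, f:4, g:4, h:1, i:4, j:1, k:2, l:6, m:4, n:4
Odd-degree vertices: c, e, h, j (4 total).
With 4 odd-degree vertices (more than two), no single trail can use every edge.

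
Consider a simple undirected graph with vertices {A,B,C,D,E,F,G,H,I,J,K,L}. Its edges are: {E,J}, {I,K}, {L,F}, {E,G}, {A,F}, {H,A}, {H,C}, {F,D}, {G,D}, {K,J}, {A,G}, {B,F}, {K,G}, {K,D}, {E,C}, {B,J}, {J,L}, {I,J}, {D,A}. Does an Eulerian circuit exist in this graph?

Degrees: A:4, B:2, C:2, D:4, E:3, F:4, G:4, H:2, I:2, J:5, K:4, L:2
Vertices with odd degree: E, J. An Eulerian circuit requires all degrees even.

No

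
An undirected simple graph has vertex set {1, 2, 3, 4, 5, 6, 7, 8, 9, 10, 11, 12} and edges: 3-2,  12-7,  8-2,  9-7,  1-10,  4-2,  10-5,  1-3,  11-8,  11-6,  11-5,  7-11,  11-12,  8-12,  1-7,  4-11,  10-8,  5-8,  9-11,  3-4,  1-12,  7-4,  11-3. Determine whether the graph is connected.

Yes

A breadth-first search from 1 visits 1, 10, 7, 3, 12, 8, 5, 11, 4, 9, 2, 6 — all 12 vertices — so the graph is connected.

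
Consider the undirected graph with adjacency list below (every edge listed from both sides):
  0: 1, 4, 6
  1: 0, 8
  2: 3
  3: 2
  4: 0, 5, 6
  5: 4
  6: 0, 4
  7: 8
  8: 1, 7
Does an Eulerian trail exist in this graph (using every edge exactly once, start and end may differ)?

No

Degrees: 0:3, 1:2, 2:1, 3:1, 4:3, 5:1, 6:2, 7:1, 8:2
Odd-degree vertices: 0, 2, 3, 4, 5, 7 (6 total).
An Eulerian trail requires 0 or 2 odd-degree vertices; here there are 6.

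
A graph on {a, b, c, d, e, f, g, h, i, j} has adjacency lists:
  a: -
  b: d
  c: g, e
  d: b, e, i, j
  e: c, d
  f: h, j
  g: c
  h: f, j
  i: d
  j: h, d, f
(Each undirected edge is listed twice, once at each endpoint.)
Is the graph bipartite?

The cycle f-h-j-f has length 3, which is odd, so the graph is not bipartite.

No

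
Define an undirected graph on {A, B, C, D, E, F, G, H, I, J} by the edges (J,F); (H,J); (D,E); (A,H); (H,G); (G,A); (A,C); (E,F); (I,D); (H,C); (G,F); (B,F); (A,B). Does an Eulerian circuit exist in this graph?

No

Degrees: A:4, B:2, C:2, D:2, E:2, F:4, G:3, H:4, I:1, J:2
G, I have odd degree; an Eulerian circuit needs every degree to be even, so none exists.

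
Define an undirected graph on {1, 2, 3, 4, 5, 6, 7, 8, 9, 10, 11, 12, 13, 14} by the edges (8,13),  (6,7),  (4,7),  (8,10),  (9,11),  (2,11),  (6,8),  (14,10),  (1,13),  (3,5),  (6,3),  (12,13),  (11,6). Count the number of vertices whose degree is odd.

10

Degrees: 1:1, 2:1, 3:2, 4:1, 5:1, 6:4, 7:2, 8:3, 9:1, 10:2, 11:3, 12:1, 13:3, 14:1
Odd-degree vertices: 1, 2, 4, 5, 8, 9, 11, 12, 13, 14.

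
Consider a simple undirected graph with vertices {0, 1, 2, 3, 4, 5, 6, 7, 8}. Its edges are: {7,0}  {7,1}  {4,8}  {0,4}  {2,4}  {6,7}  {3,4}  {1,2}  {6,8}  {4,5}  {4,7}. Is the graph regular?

Degrees: 0:2, 1:2, 2:2, 3:1, 4:6, 5:1, 6:2, 7:4, 8:2
Degrees are not all equal (e.g. deg(3)=1 but deg(4)=6); not regular.

No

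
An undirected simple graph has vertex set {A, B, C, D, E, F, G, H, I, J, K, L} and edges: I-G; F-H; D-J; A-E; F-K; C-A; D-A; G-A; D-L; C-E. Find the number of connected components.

3

Component: {B}
Component: {F, H, K}
Component: {A, C, D, E, G, I, J, L}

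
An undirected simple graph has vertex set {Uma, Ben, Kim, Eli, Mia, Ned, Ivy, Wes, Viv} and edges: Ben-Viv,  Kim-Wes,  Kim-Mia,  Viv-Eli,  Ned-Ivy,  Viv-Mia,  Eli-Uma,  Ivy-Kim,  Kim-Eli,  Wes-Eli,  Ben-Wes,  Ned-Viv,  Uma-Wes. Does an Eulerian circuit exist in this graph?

Yes

Degrees: Uma:2, Ben:2, Kim:4, Eli:4, Mia:2, Ned:2, Ivy:2, Wes:4, Viv:4
All degrees are even and the non-isolated vertices are connected — an Eulerian circuit exists.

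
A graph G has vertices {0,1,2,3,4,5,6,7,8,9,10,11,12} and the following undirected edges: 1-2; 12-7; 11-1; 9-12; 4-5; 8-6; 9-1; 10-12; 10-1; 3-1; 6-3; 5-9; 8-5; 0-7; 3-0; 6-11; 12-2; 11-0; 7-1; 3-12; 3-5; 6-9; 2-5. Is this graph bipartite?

Partition the vertices as {2, 3, 4, 7, 8, 9, 10, 11} vs {0, 1, 5, 6, 12}. Each listed edge has one endpoint in each part, so the graph is bipartite.

Yes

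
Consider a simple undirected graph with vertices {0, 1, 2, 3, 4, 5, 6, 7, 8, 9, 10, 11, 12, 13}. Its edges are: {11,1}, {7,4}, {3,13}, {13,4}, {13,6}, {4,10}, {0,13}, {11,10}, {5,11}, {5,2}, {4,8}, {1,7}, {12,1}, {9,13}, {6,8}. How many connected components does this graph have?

Component: {0, 1, 2, 3, 4, 5, 6, 7, 8, 9, 10, 11, 12, 13}

1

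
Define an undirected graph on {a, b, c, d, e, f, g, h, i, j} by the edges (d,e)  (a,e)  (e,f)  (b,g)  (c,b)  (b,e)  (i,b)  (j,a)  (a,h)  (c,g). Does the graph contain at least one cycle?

|V| = 10, |E| = 10, number of components = 1.
One cycle is b-g-c-b.

Yes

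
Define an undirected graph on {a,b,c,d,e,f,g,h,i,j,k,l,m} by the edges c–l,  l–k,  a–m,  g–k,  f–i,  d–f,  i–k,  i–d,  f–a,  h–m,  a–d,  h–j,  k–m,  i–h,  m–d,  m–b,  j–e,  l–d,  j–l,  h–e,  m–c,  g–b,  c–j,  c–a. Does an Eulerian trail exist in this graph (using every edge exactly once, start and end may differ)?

Degrees: a:4, b:2, c:4, d:5, e:2, f:3, g:2, h:4, i:4, j:4, k:4, l:4, m:6
Odd-degree vertices: d, f (2 total).
The non-isolated vertices are connected and exactly 2 have odd degree, so an Eulerian trail exists (from d to f).

Yes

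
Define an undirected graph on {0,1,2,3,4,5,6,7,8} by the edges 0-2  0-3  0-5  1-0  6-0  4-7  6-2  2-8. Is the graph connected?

No

Component: {4, 7}
Component: {0, 1, 2, 3, 5, 6, 8}
There are 2 separate components, so the graph is not connected.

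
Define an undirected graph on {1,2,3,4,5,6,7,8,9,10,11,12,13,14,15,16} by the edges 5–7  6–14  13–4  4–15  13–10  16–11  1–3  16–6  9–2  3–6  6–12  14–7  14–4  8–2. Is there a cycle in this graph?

|V| = 16, |E| = 14, number of components = 2.
A forest on 16 vertices with 2 components has exactly 14 edges, which matches — so no cycle.

No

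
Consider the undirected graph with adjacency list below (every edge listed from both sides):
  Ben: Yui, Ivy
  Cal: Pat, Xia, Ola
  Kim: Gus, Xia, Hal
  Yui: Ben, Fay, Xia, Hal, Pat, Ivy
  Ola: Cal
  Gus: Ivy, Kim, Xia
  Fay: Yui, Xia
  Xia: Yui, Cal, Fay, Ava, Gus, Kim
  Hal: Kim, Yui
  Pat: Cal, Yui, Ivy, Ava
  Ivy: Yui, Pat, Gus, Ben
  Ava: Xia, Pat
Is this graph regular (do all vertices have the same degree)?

No

Degrees: Ben:2, Cal:3, Kim:3, Yui:6, Ola:1, Gus:3, Fay:2, Xia:6, Hal:2, Pat:4, Ivy:4, Ava:2
Degrees are not all equal (e.g. deg(Ola)=1 but deg(Yui)=6); not regular.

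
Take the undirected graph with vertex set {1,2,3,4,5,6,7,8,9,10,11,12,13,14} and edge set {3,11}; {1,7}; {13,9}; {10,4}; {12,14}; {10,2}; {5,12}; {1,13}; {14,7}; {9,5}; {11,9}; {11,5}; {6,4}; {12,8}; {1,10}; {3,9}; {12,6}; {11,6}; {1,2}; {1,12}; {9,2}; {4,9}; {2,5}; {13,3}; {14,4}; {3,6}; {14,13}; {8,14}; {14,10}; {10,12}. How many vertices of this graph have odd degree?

2

Degrees: 1:5, 2:4, 3:4, 4:4, 5:4, 6:4, 7:2, 8:2, 9:6, 10:5, 11:4, 12:6, 13:4, 14:6
Odd-degree vertices: 1, 10.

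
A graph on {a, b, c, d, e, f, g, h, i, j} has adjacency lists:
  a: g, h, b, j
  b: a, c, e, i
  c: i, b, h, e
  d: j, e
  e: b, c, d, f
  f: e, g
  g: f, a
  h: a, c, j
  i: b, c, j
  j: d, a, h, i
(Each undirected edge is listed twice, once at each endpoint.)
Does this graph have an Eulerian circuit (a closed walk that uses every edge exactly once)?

Degrees: a:4, b:4, c:4, d:2, e:4, f:2, g:2, h:3, i:3, j:4
h, i have odd degree; an Eulerian circuit needs every degree to be even, so none exists.

No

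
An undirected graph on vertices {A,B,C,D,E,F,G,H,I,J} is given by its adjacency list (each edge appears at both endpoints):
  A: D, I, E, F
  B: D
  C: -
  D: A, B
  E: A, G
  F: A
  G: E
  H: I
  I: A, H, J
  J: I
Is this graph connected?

No

Component: {C}
Component: {A, B, D, E, F, G, H, I, J}
No edge joins these 2 groups, so the graph is disconnected.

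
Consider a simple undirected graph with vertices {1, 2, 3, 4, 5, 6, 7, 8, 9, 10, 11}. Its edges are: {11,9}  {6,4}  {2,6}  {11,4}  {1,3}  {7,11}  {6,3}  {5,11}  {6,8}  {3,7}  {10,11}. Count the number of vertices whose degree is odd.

Degrees: 1:1, 2:1, 3:3, 4:2, 5:1, 6:4, 7:2, 8:1, 9:1, 10:1, 11:5
Odd-degree vertices: 1, 2, 3, 5, 8, 9, 10, 11.

8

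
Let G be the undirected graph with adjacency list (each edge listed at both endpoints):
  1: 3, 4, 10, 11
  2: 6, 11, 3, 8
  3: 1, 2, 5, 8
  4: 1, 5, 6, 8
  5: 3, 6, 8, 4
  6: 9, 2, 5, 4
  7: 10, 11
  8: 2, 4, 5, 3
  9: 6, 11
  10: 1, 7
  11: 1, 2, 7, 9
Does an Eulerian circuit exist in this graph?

Degrees: 1:4, 2:4, 3:4, 4:4, 5:4, 6:4, 7:2, 8:4, 9:2, 10:2, 11:4
All degrees are even and the non-isolated vertices are connected — an Eulerian circuit exists.

Yes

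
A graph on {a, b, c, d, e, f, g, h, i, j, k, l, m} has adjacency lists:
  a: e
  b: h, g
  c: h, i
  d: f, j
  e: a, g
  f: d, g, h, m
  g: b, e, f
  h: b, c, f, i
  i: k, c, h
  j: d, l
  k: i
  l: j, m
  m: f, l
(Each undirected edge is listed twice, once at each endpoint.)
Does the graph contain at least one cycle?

The graph has 13 vertices, 15 edges, and 1 connected component.
Since 15 > 13 - 1, a cycle must exist; for instance f-m-l-j-d-f.

Yes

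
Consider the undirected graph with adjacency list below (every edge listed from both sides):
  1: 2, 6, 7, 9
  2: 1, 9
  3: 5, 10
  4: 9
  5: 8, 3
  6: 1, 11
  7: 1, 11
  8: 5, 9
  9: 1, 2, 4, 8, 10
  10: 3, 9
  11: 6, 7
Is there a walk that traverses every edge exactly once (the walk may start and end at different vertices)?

Yes

Degrees: 1:4, 2:2, 3:2, 4:1, 5:2, 6:2, 7:2, 8:2, 9:5, 10:2, 11:2
Odd-degree vertices: 4, 9 (2 total).
The non-isolated vertices are connected and exactly 2 have odd degree, so an Eulerian trail exists (from 4 to 9).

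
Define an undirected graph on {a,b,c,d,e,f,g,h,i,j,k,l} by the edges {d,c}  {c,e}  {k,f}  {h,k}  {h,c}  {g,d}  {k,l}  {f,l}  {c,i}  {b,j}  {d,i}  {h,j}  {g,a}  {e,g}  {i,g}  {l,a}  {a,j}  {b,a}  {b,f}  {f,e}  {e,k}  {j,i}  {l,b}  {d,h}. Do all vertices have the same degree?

Yes

Degrees: a:4, b:4, c:4, d:4, e:4, f:4, g:4, h:4, i:4, j:4, k:4, l:4
All degrees equal 4; the graph is regular.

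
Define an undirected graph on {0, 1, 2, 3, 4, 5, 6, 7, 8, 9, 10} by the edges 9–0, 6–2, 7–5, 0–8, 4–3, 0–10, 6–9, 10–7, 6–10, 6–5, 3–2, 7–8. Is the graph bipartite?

Partition the vertices as {1, 2, 4, 5, 8, 9, 10} vs {0, 3, 6, 7}. Each listed edge has one endpoint in each part, so the graph is bipartite.

Yes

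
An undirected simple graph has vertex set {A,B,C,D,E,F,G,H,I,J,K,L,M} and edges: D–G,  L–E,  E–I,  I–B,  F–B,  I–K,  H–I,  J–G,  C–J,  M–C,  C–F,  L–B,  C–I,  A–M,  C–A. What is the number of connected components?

Component: {A, B, C, D, E, F, G, H, I, J, K, L, M}

1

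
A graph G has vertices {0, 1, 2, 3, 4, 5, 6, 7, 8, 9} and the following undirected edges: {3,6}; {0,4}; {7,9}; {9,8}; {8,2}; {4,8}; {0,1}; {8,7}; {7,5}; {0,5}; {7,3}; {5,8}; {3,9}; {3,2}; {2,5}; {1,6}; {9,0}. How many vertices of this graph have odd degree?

2

Degrees: 0:4, 1:2, 2:3, 3:4, 4:2, 5:4, 6:2, 7:4, 8:5, 9:4
Odd-degree vertices: 2, 8.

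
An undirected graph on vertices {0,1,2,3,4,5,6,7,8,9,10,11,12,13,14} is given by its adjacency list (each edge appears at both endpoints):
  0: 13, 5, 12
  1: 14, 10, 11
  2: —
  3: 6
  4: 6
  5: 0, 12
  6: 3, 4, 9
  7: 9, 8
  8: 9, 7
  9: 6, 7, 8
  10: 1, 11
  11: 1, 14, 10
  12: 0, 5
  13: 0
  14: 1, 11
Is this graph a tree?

|V| = 15, |E| = 15.
It is not connected, so it is not a tree.

No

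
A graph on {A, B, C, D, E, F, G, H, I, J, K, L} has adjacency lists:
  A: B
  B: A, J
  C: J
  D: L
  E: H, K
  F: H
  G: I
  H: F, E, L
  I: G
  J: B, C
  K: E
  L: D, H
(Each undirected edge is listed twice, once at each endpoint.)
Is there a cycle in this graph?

The graph has 12 vertices, 9 edges, and 3 connected components.
A forest on 12 vertices with 3 components has exactly 9 edges, which matches — so no cycle.

No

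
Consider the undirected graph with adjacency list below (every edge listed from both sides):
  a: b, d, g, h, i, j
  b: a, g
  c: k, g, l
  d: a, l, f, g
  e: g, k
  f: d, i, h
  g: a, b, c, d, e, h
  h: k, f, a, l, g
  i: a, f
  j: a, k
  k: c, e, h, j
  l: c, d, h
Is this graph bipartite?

The cycle g-a-h-g has length 3, which is odd, so the graph is not bipartite.

No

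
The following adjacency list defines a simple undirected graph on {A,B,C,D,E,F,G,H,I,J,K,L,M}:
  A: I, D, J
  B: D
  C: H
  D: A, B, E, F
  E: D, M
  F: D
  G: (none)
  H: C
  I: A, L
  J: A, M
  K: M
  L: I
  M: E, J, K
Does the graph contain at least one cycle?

|V| = 13, |E| = 11, number of components = 3.
Since 11 > 13 - 3, a cycle must exist; for instance A-J-M-E-D-A.

Yes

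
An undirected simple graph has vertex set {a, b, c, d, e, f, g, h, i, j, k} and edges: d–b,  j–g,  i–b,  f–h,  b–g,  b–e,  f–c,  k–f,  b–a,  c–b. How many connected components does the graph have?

Component: {a, b, c, d, e, f, g, h, i, j, k}

1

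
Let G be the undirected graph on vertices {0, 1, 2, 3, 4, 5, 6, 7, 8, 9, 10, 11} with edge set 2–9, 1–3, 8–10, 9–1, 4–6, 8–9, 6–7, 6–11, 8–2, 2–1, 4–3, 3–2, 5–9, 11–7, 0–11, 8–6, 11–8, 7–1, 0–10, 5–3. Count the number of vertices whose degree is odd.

Degrees: 0:2, 1:4, 2:4, 3:4, 4:2, 5:2, 6:4, 7:3, 8:5, 9:4, 10:2, 11:4
Odd-degree vertices: 7, 8.

2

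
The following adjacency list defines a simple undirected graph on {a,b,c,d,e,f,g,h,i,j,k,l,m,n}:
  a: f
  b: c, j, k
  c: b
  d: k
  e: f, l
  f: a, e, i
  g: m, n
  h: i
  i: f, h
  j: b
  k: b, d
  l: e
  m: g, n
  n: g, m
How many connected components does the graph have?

3

Component: {g, m, n}
Component: {b, c, d, j, k}
Component: {a, e, f, h, i, l}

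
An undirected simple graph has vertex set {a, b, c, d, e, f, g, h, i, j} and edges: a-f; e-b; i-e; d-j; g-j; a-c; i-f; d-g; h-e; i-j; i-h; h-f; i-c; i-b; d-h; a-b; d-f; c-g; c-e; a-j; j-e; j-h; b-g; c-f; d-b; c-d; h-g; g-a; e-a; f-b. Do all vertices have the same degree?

Degrees: a:6, b:6, c:6, d:6, e:6, f:6, g:6, h:6, i:6, j:6
Every vertex has degree 6, so the graph is 6-regular.

Yes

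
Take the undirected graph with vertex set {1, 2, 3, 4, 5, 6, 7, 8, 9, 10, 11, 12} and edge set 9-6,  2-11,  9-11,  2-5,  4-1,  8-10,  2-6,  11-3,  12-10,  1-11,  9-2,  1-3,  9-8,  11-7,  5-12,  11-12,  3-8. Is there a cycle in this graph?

The graph has 12 vertices, 17 edges, and 1 connected component.
Since 17 > 12 - 1, a cycle must exist; for instance 1-11-12-10-8-3-1.

Yes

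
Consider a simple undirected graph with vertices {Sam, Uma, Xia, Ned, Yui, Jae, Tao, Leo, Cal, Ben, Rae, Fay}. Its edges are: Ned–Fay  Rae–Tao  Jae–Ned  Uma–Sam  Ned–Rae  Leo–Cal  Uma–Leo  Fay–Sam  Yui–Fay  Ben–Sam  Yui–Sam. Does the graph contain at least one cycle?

Yes

The graph has 12 vertices, 11 edges, and 2 connected components.
Since 11 > 12 - 2, a cycle must exist; for instance Sam-Fay-Yui-Sam.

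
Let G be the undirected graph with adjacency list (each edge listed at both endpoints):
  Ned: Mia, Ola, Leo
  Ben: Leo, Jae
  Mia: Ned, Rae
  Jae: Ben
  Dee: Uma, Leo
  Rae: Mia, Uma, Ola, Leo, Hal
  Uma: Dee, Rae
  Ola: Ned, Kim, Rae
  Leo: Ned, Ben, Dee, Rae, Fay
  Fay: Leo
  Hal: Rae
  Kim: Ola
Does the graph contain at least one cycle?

Yes

The graph has 12 vertices, 14 edges, and 1 connected component.
Since 14 > 12 - 1, a cycle must exist; for instance Ned-Leo-Rae-Ola-Ned.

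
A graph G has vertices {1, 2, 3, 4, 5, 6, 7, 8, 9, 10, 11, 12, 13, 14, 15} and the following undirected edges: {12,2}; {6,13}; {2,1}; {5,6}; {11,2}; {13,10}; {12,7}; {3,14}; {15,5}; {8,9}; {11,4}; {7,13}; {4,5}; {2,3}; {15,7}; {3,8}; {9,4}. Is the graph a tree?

|V| = 15, |E| = 17.
Connected but with 17 > 14 edges, so it has a cycle and is not a tree.

No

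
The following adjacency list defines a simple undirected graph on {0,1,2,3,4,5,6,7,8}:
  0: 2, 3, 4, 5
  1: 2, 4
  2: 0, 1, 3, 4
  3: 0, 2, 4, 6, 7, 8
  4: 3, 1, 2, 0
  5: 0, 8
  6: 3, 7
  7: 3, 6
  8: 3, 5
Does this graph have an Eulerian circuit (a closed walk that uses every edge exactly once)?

Degrees: 0:4, 1:2, 2:4, 3:6, 4:4, 5:2, 6:2, 7:2, 8:2
All degrees are even and the non-isolated vertices are connected — an Eulerian circuit exists.

Yes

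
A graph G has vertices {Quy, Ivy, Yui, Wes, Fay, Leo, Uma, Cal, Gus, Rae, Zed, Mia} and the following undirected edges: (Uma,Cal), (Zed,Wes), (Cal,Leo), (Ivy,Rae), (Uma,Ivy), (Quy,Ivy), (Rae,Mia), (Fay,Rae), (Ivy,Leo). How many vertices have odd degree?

Degrees: Quy:1, Ivy:4, Yui:0, Wes:1, Fay:1, Leo:2, Uma:2, Cal:2, Gus:0, Rae:3, Zed:1, Mia:1
Odd-degree vertices: Quy, Wes, Fay, Rae, Zed, Mia.

6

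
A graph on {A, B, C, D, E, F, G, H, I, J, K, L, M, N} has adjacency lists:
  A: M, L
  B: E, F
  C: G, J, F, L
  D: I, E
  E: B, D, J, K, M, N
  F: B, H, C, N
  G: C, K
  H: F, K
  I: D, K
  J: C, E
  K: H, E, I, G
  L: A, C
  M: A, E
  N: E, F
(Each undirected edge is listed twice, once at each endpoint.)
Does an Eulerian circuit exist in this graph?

Degrees: A:2, B:2, C:4, D:2, E:6, F:4, G:2, H:2, I:2, J:2, K:4, L:2, M:2, N:2
All degrees are even and the non-isolated vertices are connected — an Eulerian circuit exists.

Yes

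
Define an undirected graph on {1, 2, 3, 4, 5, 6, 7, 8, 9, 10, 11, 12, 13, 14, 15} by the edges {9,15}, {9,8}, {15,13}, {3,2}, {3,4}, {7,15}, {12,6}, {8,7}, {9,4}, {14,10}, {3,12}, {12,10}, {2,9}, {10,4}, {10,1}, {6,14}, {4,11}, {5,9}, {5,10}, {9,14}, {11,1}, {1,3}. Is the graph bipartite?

Yes

A valid 2-coloring puts {3, 6, 7, 9, 10, 11, 13} on one side and {1, 2, 4, 5, 8, 12, 14, 15} on the other; every edge crosses between the two sides.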